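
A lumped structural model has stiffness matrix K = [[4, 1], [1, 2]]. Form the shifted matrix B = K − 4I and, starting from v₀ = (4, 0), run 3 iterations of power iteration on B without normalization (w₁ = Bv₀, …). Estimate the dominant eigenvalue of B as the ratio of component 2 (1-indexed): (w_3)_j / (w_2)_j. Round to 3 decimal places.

B = K − 4I has rows (0, 1); (1, -2)
w1 = Bv₀ = (0, 4)
w2 = Bw1 = (4, -8)
w3 = Bw2 = (-8, 20)
Ratio: 20/-8 = -2.500

μ ≈ -2.500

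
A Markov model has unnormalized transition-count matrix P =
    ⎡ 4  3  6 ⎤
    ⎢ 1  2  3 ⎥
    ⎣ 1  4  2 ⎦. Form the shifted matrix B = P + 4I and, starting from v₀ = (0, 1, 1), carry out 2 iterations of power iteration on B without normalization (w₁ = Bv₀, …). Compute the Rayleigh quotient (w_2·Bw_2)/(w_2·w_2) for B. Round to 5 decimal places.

B = P + 4I has rows (8, 3, 6); (1, 6, 3); (1, 4, 6)
w1 = Bv₀ = (9, 9, 10)
w2 = Bw1 = (159, 93, 105)
Bw2 = (2181, 1032, 1161)
w2·Bw2 = 564660; w2·w2 = 44955; μ ≈ 564660/44955 = 12.56056

μ ≈ 12.56056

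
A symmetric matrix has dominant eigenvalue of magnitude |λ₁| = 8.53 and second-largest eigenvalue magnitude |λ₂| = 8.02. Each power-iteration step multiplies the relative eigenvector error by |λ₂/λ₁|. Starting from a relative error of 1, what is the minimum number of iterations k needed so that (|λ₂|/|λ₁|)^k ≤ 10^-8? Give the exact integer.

|λ₂/λ₁| = 8.02/8.53 = 0.94021
Need k ≥ ln(10^-8) / ln(0.94021) = -18.4207 / -0.0617 ≈ 298.790
Smallest integer k satisfying the bound: 299

299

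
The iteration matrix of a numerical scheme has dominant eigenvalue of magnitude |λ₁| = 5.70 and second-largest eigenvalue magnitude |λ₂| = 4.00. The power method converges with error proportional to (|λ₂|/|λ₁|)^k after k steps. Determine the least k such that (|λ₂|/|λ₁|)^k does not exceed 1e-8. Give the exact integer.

53

|λ₂/λ₁| = 4.00/5.70 = 0.70175
Need k ≥ ln(1e-8) / ln(0.70175) = -18.4207 / -0.3542 ≈ 52.011
Smallest integer k satisfying the bound: 53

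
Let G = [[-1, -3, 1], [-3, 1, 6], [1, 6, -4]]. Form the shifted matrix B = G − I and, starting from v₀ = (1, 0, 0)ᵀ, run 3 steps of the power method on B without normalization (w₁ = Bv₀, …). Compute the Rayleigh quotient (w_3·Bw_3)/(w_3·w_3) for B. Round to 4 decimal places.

μ ≈ -9.6822

B = G − I has rows (-2, -3, 1); (-3, 0, 6); (1, 6, -5)
w1 = Bv₀ = ((-2)·1 + (-3)·0 + 1·0; (-3)·1 + 0·0 + 6·0; 1·1 + 6·0 + (-5)·0) = (-2, -3, 1)
w2 = Bw1 = ((-2)·(-2) + (-3)·(-3) + 1·1; (-3)·(-2) + 0·(-3) + 6·1; 1·(-2) + 6·(-3) + (-5)·1) = (14, 12, -25)
w3 = Bw2 = (-89, -192, 211)
Bw3 = (965, 1533, -2296)
w3·Bw3 = -864677; w3·w3 = 89306; μ ≈ -864677/89306 = -9.6822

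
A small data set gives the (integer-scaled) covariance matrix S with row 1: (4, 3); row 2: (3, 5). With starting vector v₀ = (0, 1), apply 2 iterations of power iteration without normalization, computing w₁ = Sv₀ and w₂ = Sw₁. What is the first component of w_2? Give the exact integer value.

27

w1 = Sv₀ = (4·0 + 3·1; 3·0 + 5·1) = (3, 5)
w2 = Sw1 = (4·3 + 3·5; 3·3 + 5·5) = (27, 34)
The requested component of w2 is 27.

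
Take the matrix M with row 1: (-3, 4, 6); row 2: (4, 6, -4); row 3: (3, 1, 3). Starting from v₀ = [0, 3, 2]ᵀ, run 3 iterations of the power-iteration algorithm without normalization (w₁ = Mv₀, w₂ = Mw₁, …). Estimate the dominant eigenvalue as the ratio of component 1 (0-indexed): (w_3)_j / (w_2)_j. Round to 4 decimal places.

3.1000

w1 = Mv₀ = ((-3)·0 + 4·3 + 6·2; 4·0 + 6·3 + (-4)·2; 3·0 + 1·3 + 3·2) = (24, 10, 9)
w2 = Mw1 = ((-3)·24 + 4·10 + 6·9; 4·24 + 6·10 + (-4)·9; 3·24 + 1·10 + 3·9) = (22, 120, 109)
w3 = Mw2 = (1068, 372, 513)
Ratio at component: 372 / 120 = 3.1000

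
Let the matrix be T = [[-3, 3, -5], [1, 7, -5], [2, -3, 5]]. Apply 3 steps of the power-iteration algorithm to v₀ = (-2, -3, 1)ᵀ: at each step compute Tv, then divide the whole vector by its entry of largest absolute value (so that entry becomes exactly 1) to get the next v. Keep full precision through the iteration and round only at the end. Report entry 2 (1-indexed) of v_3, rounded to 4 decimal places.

Tv0 = (-8.00000, -28.00000, 10.00000); divide by -28.00000 → v1 = (0.28571, 1.00000, -0.35714)
Tv1 = (3.92857, 9.07143, -4.21429); divide by 9.07143 → v2 = (0.43307, 1.00000, -0.46457)
Tv2 = (4.02362, 9.75591, -4.45669); divide by 9.75591 → v3 = (0.41243, 1.00000, -0.45682)
Requested entry of v3: -2478/-2478 = 1.0000

1.0000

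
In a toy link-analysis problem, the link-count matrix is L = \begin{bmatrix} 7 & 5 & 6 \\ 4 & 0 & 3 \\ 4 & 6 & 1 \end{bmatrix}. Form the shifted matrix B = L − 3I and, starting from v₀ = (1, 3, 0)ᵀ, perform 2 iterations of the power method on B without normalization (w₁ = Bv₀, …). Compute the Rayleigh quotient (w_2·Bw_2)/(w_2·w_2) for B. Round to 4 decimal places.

B = L − 3I has rows (4, 5, 6); (4, -3, 3); (4, 6, -2)
w1 = Bv₀ = (19, -5, 22)
w2 = Bw1 = (183, 157, 2)
Bw2 = (1529, 267, 1670)
w2·Bw2 = 325066; w2·w2 = 58142; μ ≈ 325066/58142 = 5.5909

μ ≈ 5.5909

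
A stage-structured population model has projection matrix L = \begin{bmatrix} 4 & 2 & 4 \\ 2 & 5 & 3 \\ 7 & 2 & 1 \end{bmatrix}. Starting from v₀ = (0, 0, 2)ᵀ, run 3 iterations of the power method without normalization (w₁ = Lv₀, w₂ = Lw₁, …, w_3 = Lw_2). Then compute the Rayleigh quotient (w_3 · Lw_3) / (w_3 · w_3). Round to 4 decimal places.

10.0532

w1 = Lv₀ = (8, 6, 2)
w2 = Lw1 = (52, 52, 70)
w3 = Lw2 = (592, 574, 538)
Lw3 = (5668, 5668, 5830)
w3·Lw3 = 592·5668 + 574·5668 + 538·5830 = 9745428; w3·w3 = 592·592 + 574·574 + 538·538 = 969384
λ ≈ 9745428/969384 = 10.0532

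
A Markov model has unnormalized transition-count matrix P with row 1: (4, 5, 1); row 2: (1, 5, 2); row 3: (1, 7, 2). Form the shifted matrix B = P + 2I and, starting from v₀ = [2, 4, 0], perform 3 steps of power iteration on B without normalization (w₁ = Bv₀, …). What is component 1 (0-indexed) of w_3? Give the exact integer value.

B = P + 2I has rows (6, 5, 1); (1, 7, 2); (1, 7, 4)
w1 = Bv₀ = (6·2 + 5·4 + 1·0; 1·2 + 7·4 + 2·0; 1·2 + 7·4 + 4·0) = (32, 30, 30)
w2 = Bw1 = (6·32 + 5·30 + 1·30; 1·32 + 7·30 + 2·30; 1·32 + 7·30 + 4·30) = (372, 302, 362)
w3 = Bw2 = (4104, 3210, 3934)
Requested component of w3: 3210

3210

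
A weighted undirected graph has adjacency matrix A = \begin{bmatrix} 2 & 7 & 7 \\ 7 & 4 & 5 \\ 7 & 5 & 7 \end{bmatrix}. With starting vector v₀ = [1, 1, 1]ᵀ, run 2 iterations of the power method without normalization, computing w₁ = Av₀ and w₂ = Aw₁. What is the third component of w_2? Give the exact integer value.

325

w1 = Av₀ = (2·1 + 7·1 + 7·1; 7·1 + 4·1 + 5·1; 7·1 + 5·1 + 7·1) = (16, 16, 19)
w2 = Aw1 = (2·16 + 7·16 + 7·19; 7·16 + 4·16 + 5·19; 7·16 + 5·16 + 7·19) = (277, 271, 325)
The requested component of w2 is 325.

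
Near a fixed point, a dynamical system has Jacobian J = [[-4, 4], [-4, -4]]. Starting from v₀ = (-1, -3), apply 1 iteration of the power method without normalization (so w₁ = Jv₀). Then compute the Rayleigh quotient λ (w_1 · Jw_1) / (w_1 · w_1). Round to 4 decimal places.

λ ≈ -4.0000

w1 = Jv₀ = ((-4)·(-1) + 4·(-3); (-4)·(-1) + (-4)·(-3)) = (-8, 16)
Jw1 = (96, -32)
w1·Jw1 = (-8)·96 + 16·(-32) = -1280; w1·w1 = (-8)·(-8) + 16·16 = 320
λ ≈ -1280/320 = -4.0000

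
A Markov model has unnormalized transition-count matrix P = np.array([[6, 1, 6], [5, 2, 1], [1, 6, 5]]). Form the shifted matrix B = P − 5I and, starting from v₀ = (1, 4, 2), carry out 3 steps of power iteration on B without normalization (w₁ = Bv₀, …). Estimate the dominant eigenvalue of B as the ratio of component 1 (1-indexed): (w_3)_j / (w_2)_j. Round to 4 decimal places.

1.2901

B = P − 5I has rows (1, 1, 6); (5, -3, 1); (1, 6, 0)
w1 = Bv₀ = (17, -5, 25)
w2 = Bw1 = (162, 125, -13)
w3 = Bw2 = (209, 422, 912)
Ratio: 209/162 = 1.2901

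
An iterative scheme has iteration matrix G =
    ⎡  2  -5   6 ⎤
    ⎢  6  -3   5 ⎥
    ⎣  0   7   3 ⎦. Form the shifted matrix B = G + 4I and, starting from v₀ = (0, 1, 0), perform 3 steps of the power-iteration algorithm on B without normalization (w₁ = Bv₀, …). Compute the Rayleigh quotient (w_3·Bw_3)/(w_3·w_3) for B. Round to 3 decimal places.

11.704

B = G + 4I has rows (6, -5, 6); (6, 1, 5); (0, 7, 7)
w1 = Bv₀ = (6·0 + (-5)·1 + 6·0; 6·0 + 1·1 + 5·0; 0·0 + 7·1 + 7·0) = (-5, 1, 7)
w2 = Bw1 = (6·(-5) + (-5)·1 + 6·7; 6·(-5) + 1·1 + 5·7; 0·(-5) + 7·1 + 7·7) = (7, 6, 56)
w3 = Bw2 = (348, 328, 434)
Bw3 = (3052, 4586, 5334)
w3·Bw3 = 4881260; w3·w3 = 417044; μ ≈ 4881260/417044 = 11.704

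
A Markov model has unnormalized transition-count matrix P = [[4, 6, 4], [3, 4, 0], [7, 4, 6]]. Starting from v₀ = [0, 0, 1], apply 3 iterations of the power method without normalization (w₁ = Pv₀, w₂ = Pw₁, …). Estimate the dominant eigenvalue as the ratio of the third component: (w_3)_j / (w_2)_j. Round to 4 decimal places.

w1 = Pv₀ = (4, 0, 6)
w2 = Pw1 = (40, 12, 64)
w3 = Pw2 = (488, 168, 712)
Ratio at component: 712 / 64 = 11.1250

λ ≈ 11.1250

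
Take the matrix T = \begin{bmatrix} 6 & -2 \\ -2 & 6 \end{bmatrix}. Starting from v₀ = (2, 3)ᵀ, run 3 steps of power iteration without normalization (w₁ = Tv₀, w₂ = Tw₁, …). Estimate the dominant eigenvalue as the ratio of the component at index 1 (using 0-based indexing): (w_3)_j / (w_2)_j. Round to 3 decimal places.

w1 = Tv₀ = (6·2 + (-2)·3; (-2)·2 + 6·3) = (6, 14)
w2 = Tw1 = (6·6 + (-2)·14; (-2)·6 + 6·14) = (8, 72)
w3 = Tw2 = (-96, 416)
Ratio at component: 416 / 72 = 5.778

λ ≈ 5.778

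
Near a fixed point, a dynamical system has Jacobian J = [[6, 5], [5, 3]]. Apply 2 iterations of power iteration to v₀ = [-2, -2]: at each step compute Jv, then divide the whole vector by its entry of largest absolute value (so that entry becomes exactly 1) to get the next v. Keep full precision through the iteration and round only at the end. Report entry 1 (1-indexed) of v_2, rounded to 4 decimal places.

1.0000

Jv0 = (-22.00000, -16.00000); divide by -22.00000 → v1 = (1.00000, 0.72727)
Jv1 = (9.63636, 7.18182); divide by 9.63636 → v2 = (1.00000, 0.74528)
Requested entry of v2: -212/-212 = 1.0000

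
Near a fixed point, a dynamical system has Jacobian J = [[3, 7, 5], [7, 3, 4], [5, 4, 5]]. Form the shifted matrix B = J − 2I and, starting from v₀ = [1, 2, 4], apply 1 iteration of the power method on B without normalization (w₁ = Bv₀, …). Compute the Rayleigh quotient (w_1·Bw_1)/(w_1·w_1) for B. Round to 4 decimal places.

B = J − 2I has rows (1, 7, 5); (7, 1, 4); (5, 4, 3)
w1 = Bv₀ = (35, 25, 25)
Bw1 = (335, 370, 350)
w1·Bw1 = 29725; w1·w1 = 2475; μ ≈ 29725/2475 = 12.0101

μ ≈ 12.0101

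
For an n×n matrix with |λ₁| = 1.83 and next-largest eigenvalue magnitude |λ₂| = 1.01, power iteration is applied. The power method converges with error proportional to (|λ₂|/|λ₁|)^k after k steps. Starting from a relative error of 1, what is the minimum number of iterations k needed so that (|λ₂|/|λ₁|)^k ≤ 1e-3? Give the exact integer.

12

|λ₂/λ₁| = 1.01/1.83 = 0.55191
Need k ≥ ln(1e-3) / ln(0.55191) = -6.9078 / -0.5944 ≈ 11.622
Smallest integer k satisfying the bound: 12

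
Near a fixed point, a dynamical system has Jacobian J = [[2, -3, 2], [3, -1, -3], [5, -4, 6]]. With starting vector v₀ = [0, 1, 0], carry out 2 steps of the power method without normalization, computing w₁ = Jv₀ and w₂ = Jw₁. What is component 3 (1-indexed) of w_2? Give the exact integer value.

w1 = Jv₀ = (-3, -1, -4)
w2 = Jw1 = (-11, 4, -35)
The requested component of w2 is -35.

-35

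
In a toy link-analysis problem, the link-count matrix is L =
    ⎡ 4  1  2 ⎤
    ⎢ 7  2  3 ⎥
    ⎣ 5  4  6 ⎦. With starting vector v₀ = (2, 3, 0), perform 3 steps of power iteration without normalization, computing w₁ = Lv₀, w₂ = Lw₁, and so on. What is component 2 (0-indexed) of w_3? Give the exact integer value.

2874

w1 = Lv₀ = (4·2 + 1·3 + 2·0; 7·2 + 2·3 + 3·0; 5·2 + 4·3 + 6·0) = (11, 20, 22)
w2 = Lw1 = (4·11 + 1·20 + 2·22; 7·11 + 2·20 + 3·22; 5·11 + 4·20 + 6·22) = (108, 183, 267)
w3 = Lw2 = (1149, 1923, 2874)
The requested component of w3 is 2874.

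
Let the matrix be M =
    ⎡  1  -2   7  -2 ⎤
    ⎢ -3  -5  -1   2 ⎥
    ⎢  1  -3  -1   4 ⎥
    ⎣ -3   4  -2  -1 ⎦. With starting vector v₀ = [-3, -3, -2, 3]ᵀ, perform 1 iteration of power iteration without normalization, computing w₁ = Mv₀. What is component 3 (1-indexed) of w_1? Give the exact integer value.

20

w1 = Mv₀ = (1·(-3) + (-2)·(-3) + 7·(-2) + (-2)·3; (-3)·(-3) + (-5)·(-3) + (-1)·(-2) + 2·3; 1·(-3) + (-3)·(-3) + (-1)·(-2) + 4·3; (-3)·(-3) + 4·(-3) + (-2)·(-2) + (-1)·3) = (-17, 32, 20, -2)
The requested component of w1 is 20.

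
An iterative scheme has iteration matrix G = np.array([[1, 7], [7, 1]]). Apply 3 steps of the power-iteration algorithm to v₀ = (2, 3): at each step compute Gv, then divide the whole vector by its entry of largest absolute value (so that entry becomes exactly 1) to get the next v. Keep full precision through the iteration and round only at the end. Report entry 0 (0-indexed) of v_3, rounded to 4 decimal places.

Gv0 = (23.00000, 17.00000); divide by 23.00000 → v1 = (1.00000, 0.73913)
Gv1 = (6.17391, 7.73913); divide by 7.73913 → v2 = (0.79775, 1.00000)
Gv2 = (7.79775, 6.58427); divide by 7.79775 → v3 = (1.00000, 0.84438)
Requested entry of v3: 1388/1388 = 1.0000

1.0000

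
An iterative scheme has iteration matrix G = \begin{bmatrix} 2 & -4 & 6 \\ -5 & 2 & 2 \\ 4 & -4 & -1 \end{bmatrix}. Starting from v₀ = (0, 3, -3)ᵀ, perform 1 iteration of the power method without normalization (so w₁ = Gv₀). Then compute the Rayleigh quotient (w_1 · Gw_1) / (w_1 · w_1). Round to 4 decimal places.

λ ≈ 4.5046

w1 = Gv₀ = (2·0 + (-4)·3 + 6·(-3); (-5)·0 + 2·3 + 2·(-3); 4·0 + (-4)·3 + (-1)·(-3)) = (-30, 0, -9)
Gw1 = (-114, 132, -111)
w1·Gw1 = (-30)·(-114) + 0·132 + (-9)·(-111) = 4419; w1·w1 = (-30)·(-30) + 0·0 + (-9)·(-9) = 981
λ ≈ 4419/981 = 4.5046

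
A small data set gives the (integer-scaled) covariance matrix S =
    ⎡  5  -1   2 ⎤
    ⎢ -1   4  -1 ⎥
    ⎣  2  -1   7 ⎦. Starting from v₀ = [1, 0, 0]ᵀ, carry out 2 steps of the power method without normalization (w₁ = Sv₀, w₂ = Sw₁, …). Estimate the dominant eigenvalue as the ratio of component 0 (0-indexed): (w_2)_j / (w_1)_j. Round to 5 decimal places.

w1 = Sv₀ = (5, -1, 2)
w2 = Sw1 = (30, -11, 25)
Ratio at component: 30 / 5 = 6.00000

λ ≈ 6.00000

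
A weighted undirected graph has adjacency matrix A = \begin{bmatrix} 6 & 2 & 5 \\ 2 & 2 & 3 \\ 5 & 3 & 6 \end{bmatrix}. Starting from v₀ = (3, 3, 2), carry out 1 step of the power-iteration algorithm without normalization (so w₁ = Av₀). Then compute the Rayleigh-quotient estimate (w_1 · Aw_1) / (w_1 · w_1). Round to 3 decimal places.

w1 = Av₀ = (6·3 + 2·3 + 5·2; 2·3 + 2·3 + 3·2; 5·3 + 3·3 + 6·2) = (34, 18, 36)
Aw1 = (420, 212, 440)
w1·Aw1 = 34·420 + 18·212 + 36·440 = 33936; w1·w1 = 34·34 + 18·18 + 36·36 = 2776
λ ≈ 33936/2776 = 12.225

12.225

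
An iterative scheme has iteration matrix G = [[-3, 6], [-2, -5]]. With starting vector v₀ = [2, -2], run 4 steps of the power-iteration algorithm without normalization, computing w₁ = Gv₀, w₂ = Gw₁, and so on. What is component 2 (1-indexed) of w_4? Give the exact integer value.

1518

w1 = Gv₀ = (-18, 6)
w2 = Gw1 = (90, 6)
w3 = Gw2 = (-234, -210)
w4 = Gw3 = (-558, 1518)
The requested component of w4 is 1518.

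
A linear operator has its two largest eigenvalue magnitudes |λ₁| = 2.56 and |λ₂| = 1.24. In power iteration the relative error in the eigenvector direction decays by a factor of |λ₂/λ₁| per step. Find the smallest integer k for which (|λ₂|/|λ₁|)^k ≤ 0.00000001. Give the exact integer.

26

|λ₂/λ₁| = 1.24/2.56 = 0.48438
Need k ≥ ln(0.00000001) / ln(0.48438) = -18.4207 / -0.7249 ≈ 25.411
Smallest integer k satisfying the bound: 26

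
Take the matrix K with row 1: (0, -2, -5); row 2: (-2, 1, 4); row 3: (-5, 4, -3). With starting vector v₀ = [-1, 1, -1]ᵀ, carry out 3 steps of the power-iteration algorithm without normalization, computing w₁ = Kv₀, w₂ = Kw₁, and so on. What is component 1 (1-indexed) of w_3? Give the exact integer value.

w1 = Kv₀ = (3, -1, 12)
w2 = Kw1 = (-58, 41, -55)
w3 = Kw2 = (193, -63, 619)
The requested component of w3 is 193.

193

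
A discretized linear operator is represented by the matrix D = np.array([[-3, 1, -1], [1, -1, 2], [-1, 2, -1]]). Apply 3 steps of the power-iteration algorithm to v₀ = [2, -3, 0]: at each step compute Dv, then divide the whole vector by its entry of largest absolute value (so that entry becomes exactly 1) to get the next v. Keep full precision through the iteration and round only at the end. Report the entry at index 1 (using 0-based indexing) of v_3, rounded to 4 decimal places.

-0.7006

Dv0 = (-9.00000, 5.00000, -8.00000); divide by -9.00000 → v1 = (1.00000, -0.55556, 0.88889)
Dv1 = (-4.44444, 3.33333, -3.00000); divide by -4.44444 → v2 = (1.00000, -0.75000, 0.67500)
Dv2 = (-4.42500, 3.10000, -3.17500); divide by -4.42500 → v3 = (1.00000, -0.70056, 0.71751)
Requested entry of v3: 124/-177 = -0.7006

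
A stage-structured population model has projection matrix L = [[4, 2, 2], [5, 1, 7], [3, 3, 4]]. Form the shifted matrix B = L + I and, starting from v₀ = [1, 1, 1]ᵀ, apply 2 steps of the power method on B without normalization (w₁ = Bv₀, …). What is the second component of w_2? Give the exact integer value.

150

B = L + I has rows (5, 2, 2); (5, 2, 7); (3, 3, 5)
w1 = Bv₀ = (5·1 + 2·1 + 2·1; 5·1 + 2·1 + 7·1; 3·1 + 3·1 + 5·1) = (9, 14, 11)
w2 = Bw1 = (5·9 + 2·14 + 2·11; 5·9 + 2·14 + 7·11; 3·9 + 3·14 + 5·11) = (95, 150, 124)
Requested component of w2: 150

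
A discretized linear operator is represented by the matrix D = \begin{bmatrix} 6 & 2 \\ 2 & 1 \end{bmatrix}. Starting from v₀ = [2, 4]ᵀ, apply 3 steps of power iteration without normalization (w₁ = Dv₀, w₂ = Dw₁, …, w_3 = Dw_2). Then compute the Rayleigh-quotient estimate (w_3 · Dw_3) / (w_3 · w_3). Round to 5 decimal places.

λ ≈ 6.70156

w1 = Dv₀ = (6·2 + 2·4; 2·2 + 1·4) = (20, 8)
w2 = Dw1 = (6·20 + 2·8; 2·20 + 1·8) = (136, 48)
w3 = Dw2 = (912, 320)
Dw3 = (6112, 2144)
w3·Dw3 = 912·6112 + 320·2144 = 6260224; w3·w3 = 912·912 + 320·320 = 934144
λ ≈ 6260224/934144 = 6.70156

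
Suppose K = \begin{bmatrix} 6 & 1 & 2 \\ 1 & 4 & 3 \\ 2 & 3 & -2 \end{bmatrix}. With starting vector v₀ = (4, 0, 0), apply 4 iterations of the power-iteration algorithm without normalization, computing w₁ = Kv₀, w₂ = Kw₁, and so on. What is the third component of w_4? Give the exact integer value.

3064

w1 = Kv₀ = (6·4 + 1·0 + 2·0; 1·4 + 4·0 + 3·0; 2·4 + 3·0 + (-2)·0) = (24, 4, 8)
w2 = Kw1 = (6·24 + 1·4 + 2·8; 1·24 + 4·4 + 3·8; 2·24 + 3·4 + (-2)·8) = (164, 64, 44)
w3 = Kw2 = (1136, 552, 432)
w4 = Kw3 = (8232, 4640, 3064)
The requested component of w4 is 3064.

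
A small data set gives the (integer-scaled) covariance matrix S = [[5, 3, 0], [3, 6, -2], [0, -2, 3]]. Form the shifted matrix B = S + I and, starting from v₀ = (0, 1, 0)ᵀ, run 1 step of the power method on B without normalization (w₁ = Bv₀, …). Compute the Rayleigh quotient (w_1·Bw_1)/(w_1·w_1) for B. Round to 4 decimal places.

B = S + I has rows (6, 3, 0); (3, 7, -2); (0, -2, 4)
w1 = Bv₀ = (6·0 + 3·1 + 0·0; 3·0 + 7·1 + (-2)·0; 0·0 + (-2)·1 + 4·0) = (3, 7, -2)
Bw1 = (39, 62, -22)
w1·Bw1 = 595; w1·w1 = 62; μ ≈ 595/62 = 9.5968

μ ≈ 9.5968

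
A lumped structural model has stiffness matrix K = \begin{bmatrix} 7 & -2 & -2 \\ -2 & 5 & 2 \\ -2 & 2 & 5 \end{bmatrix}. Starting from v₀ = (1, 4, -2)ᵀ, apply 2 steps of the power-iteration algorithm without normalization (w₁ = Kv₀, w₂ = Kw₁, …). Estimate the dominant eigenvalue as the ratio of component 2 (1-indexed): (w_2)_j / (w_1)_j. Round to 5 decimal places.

4.00000

w1 = Kv₀ = (7·1 + (-2)·4 + (-2)·(-2); (-2)·1 + 5·4 + 2·(-2); (-2)·1 + 2·4 + 5·(-2)) = (3, 14, -4)
w2 = Kw1 = (7·3 + (-2)·14 + (-2)·(-4); (-2)·3 + 5·14 + 2·(-4); (-2)·3 + 2·14 + 5·(-4)) = (1, 56, 2)
Ratio at component: 56 / 14 = 4.00000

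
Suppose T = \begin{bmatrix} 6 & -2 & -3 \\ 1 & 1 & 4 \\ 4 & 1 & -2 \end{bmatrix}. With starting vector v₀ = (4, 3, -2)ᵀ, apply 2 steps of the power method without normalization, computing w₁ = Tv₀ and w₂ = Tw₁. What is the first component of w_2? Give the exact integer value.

w1 = Tv₀ = (6·4 + (-2)·3 + (-3)·(-2); 1·4 + 1·3 + 4·(-2); 4·4 + 1·3 + (-2)·(-2)) = (24, -1, 23)
w2 = Tw1 = (6·24 + (-2)·(-1) + (-3)·23; 1·24 + 1·(-1) + 4·23; 4·24 + 1·(-1) + (-2)·23) = (77, 115, 49)
The requested component of w2 is 77.

77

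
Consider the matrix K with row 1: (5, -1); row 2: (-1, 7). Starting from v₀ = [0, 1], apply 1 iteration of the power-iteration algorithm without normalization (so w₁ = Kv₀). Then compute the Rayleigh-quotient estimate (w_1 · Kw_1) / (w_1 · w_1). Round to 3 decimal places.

λ ≈ 7.240

w1 = Kv₀ = (5·0 + (-1)·1; (-1)·0 + 7·1) = (-1, 7)
Kw1 = (-12, 50)
w1·Kw1 = (-1)·(-12) + 7·50 = 362; w1·w1 = (-1)·(-1) + 7·7 = 50
λ ≈ 362/50 = 7.240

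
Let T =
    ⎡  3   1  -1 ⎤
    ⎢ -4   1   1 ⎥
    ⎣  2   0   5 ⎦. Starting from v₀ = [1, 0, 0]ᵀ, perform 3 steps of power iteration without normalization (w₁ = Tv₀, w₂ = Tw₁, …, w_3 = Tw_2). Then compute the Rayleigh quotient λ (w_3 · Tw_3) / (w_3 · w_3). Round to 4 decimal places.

λ ≈ 4.4232

w1 = Tv₀ = (3·1 + 1·0 + (-1)·0; (-4)·1 + 1·0 + 1·0; 2·1 + 0·0 + 5·0) = (3, -4, 2)
w2 = Tw1 = (3·3 + 1·(-4) + (-1)·2; (-4)·3 + 1·(-4) + 1·2; 2·3 + 0·(-4) + 5·2) = (3, -14, 16)
w3 = Tw2 = (-21, -10, 86)
Tw3 = (-159, 160, 388)
w3·Tw3 = (-21)·(-159) + (-10)·160 + 86·388 = 35107; w3·w3 = (-21)·(-21) + (-10)·(-10) + 86·86 = 7937
λ ≈ 35107/7937 = 4.4232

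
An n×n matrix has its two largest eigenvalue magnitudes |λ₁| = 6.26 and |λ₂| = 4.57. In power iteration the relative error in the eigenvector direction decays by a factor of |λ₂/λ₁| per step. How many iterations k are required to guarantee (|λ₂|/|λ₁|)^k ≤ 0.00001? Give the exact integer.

37

|λ₂/λ₁| = 4.57/6.26 = 0.73003
Need k ≥ ln(0.00001) / ln(0.73003) = -11.5129 / -0.3147 ≈ 36.588
Smallest integer k satisfying the bound: 37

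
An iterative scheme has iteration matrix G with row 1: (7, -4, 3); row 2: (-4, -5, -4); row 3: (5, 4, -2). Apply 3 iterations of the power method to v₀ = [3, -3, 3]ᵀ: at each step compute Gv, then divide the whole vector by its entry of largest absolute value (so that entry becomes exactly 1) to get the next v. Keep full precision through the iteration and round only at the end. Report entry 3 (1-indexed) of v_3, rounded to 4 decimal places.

0.2479

Gv0 = (42.00000, -9.00000, -3.00000); divide by 42.00000 → v1 = (1.00000, -0.21429, -0.07143)
Gv1 = (7.64286, -2.64286, 4.28571); divide by 7.64286 → v2 = (1.00000, -0.34579, 0.56075)
Gv2 = (10.06542, -4.51402, 2.49533); divide by 10.06542 → v3 = (1.00000, -0.44847, 0.24791)
Requested entry of v3: 801/3231 = 0.2479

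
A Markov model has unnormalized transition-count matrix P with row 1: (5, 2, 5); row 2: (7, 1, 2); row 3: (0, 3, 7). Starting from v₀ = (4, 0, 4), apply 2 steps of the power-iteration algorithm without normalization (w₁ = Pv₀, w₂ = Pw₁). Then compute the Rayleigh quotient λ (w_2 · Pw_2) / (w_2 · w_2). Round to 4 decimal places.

λ ≈ 10.4984

w1 = Pv₀ = (5·4 + 2·0 + 5·4; 7·4 + 1·0 + 2·4; 0·4 + 3·0 + 7·4) = (40, 36, 28)
w2 = Pw1 = (5·40 + 2·36 + 5·28; 7·40 + 1·36 + 2·28; 0·40 + 3·36 + 7·28) = (412, 372, 304)
Pw2 = (4324, 3864, 3244)
w2·Pw2 = 412·4324 + 372·3864 + 304·3244 = 4205072; w2·w2 = 412·412 + 372·372 + 304·304 = 400544
λ ≈ 4205072/400544 = 10.4984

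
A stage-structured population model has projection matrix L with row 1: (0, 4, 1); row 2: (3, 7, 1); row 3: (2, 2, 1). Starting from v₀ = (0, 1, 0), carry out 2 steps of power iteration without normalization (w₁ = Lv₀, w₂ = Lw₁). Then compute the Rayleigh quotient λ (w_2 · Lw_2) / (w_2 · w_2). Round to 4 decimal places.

w1 = Lv₀ = (0·0 + 4·1 + 1·0; 3·0 + 7·1 + 1·0; 2·0 + 2·1 + 1·0) = (4, 7, 2)
w2 = Lw1 = (0·4 + 4·7 + 1·2; 3·4 + 7·7 + 1·2; 2·4 + 2·7 + 1·2) = (30, 63, 24)
Lw2 = (276, 555, 210)
w2·Lw2 = 30·276 + 63·555 + 24·210 = 48285; w2·w2 = 30·30 + 63·63 + 24·24 = 5445
λ ≈ 48285/5445 = 8.8678

8.8678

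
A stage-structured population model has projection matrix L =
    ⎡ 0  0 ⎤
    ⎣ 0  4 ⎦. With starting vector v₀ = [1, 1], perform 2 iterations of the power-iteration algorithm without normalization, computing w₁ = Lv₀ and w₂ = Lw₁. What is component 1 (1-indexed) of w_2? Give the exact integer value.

0

w1 = Lv₀ = (0, 4)
w2 = Lw1 = (0, 16)
The requested component of w2 is 0.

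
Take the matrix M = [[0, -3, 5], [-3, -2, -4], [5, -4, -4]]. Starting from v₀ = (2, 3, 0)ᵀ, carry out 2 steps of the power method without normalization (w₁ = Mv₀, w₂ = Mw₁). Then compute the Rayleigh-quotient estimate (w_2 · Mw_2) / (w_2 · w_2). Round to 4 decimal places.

w1 = Mv₀ = (-9, -12, -2)
w2 = Mw1 = (26, 59, 11)
Mw2 = (-122, -240, -150)
w2·Mw2 = 26·(-122) + 59·(-240) + 11·(-150) = -18982; w2·w2 = 26·26 + 59·59 + 11·11 = 4278
λ ≈ -18982/4278 = -4.4371

λ ≈ -4.4371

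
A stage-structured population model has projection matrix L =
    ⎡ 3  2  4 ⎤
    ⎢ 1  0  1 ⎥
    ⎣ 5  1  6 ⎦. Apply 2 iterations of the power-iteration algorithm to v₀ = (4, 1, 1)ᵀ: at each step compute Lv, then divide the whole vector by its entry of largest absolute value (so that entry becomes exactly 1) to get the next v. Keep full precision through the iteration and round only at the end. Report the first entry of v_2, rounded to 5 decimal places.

Lv0 = (18.000000, 5.000000, 27.000000); divide by 27.000000 → v1 = (0.666667, 0.185185, 1.000000)
Lv1 = (6.370370, 1.666667, 9.518519); divide by 9.518519 → v2 = (0.669261, 0.175097, 1.000000)
Requested entry of v2: 172/257 = 0.66926

0.66926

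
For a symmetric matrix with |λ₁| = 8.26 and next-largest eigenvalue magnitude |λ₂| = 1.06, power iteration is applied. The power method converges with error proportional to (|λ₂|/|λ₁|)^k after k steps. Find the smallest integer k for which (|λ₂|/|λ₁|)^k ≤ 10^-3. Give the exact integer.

|λ₂/λ₁| = 1.06/8.26 = 0.12833
Need k ≥ ln(10^-3) / ln(0.12833) = -6.9078 / -2.0532 ≈ 3.364
Smallest integer k satisfying the bound: 4

4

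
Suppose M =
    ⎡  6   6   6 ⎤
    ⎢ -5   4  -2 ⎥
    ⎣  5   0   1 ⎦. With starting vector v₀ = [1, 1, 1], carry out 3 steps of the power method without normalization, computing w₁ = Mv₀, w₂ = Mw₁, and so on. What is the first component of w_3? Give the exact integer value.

w1 = Mv₀ = (6·1 + 6·1 + 6·1; (-5)·1 + 4·1 + (-2)·1; 5·1 + 0·1 + 1·1) = (18, -3, 6)
w2 = Mw1 = (6·18 + 6·(-3) + 6·6; (-5)·18 + 4·(-3) + (-2)·6; 5·18 + 0·(-3) + 1·6) = (126, -114, 96)
w3 = Mw2 = (648, -1278, 726)
The requested component of w3 is 648.

648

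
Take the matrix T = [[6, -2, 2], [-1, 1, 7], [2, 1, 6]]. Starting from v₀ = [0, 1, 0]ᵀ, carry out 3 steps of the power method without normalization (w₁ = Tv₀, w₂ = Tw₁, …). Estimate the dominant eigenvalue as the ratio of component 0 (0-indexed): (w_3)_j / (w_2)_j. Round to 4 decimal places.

w1 = Tv₀ = (6·0 + (-2)·1 + 2·0; (-1)·0 + 1·1 + 7·0; 2·0 + 1·1 + 6·0) = (-2, 1, 1)
w2 = Tw1 = (6·(-2) + (-2)·1 + 2·1; (-1)·(-2) + 1·1 + 7·1; 2·(-2) + 1·1 + 6·1) = (-12, 10, 3)
w3 = Tw2 = (-86, 43, 4)
Ratio at component: -86 / -12 = 7.1667

λ ≈ 7.1667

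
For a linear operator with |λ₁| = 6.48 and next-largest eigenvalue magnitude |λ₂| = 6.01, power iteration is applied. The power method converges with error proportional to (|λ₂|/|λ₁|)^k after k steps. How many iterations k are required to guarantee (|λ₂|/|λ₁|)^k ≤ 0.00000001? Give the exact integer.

245

|λ₂/λ₁| = 6.01/6.48 = 0.92747
Need k ≥ ln(0.00000001) / ln(0.92747) = -18.4207 / -0.0753 ≈ 244.644
Smallest integer k satisfying the bound: 245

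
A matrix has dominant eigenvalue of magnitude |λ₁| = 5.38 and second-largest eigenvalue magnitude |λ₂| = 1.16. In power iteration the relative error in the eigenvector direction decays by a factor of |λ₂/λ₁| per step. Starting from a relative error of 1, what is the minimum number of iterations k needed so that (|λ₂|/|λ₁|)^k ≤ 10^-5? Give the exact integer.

8

|λ₂/λ₁| = 1.16/5.38 = 0.21561
Need k ≥ ln(10^-5) / ln(0.21561) = -11.5129 / -1.5343 ≈ 7.504
Smallest integer k satisfying the bound: 8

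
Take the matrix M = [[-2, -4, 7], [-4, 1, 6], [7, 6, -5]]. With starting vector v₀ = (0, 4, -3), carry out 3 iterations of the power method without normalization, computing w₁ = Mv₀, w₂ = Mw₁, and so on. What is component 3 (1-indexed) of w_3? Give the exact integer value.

w1 = Mv₀ = (-37, -14, 39)
w2 = Mw1 = (403, 368, -538)
w3 = Mw2 = (-6044, -4472, 7719)
The requested component of w3 is 7719.

7719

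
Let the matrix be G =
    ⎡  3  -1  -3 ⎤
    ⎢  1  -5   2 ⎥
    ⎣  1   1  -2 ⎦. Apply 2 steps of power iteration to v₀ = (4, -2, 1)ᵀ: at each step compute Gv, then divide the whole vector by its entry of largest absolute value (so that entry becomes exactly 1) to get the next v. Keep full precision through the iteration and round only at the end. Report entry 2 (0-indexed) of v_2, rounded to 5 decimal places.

Gv0 = (11.000000, 16.000000, 0.000000); divide by 16.000000 → v1 = (0.687500, 1.000000, 0.000000)
Gv1 = (1.062500, -4.312500, 1.687500); divide by -4.312500 → v2 = (-0.246377, 1.000000, -0.391304)
Requested entry of v2: 27/-69 = -0.39130

-0.39130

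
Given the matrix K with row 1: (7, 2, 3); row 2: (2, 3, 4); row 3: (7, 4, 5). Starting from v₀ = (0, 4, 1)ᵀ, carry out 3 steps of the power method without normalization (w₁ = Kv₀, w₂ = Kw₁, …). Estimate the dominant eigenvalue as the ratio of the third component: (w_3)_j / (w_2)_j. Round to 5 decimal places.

λ ≈ 12.39837

w1 = Kv₀ = (7·0 + 2·4 + 3·1; 2·0 + 3·4 + 4·1; 7·0 + 4·4 + 5·1) = (11, 16, 21)
w2 = Kw1 = (7·11 + 2·16 + 3·21; 2·11 + 3·16 + 4·21; 7·11 + 4·16 + 5·21) = (172, 154, 246)
w3 = Kw2 = (2250, 1790, 3050)
Ratio at component: 3050 / 246 = 12.39837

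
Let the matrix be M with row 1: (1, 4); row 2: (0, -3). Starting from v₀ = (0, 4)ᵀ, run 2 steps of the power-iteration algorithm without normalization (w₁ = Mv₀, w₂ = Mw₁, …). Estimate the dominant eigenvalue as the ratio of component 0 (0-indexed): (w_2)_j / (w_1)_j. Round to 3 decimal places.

w1 = Mv₀ = (1·0 + 4·4; 0·0 + (-3)·4) = (16, -12)
w2 = Mw1 = (1·16 + 4·(-12); 0·16 + (-3)·(-12)) = (-32, 36)
Ratio at component: -32 / 16 = -2.000

λ ≈ -2.000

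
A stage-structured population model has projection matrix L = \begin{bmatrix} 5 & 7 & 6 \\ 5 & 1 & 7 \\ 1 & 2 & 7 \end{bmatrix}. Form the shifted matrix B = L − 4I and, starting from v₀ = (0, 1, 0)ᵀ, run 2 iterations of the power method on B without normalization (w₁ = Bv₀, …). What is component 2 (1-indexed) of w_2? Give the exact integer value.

B = L − 4I has rows (1, 7, 6); (5, -3, 7); (1, 2, 3)
w1 = Bv₀ = (1·0 + 7·1 + 6·0; 5·0 + (-3)·1 + 7·0; 1·0 + 2·1 + 3·0) = (7, -3, 2)
w2 = Bw1 = (1·7 + 7·(-3) + 6·2; 5·7 + (-3)·(-3) + 7·2; 1·7 + 2·(-3) + 3·2) = (-2, 58, 7)
Requested component of w2: 58

58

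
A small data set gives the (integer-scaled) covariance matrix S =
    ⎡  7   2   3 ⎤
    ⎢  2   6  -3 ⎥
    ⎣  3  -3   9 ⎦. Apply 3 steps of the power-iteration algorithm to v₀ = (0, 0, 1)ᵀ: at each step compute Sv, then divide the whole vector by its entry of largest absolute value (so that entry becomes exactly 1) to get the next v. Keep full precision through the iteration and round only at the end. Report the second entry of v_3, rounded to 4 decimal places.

-0.3942

Sv0 = (3.00000, -3.00000, 9.00000); divide by 9.00000 → v1 = (0.33333, -0.33333, 1.00000)
Sv1 = (4.66667, -4.33333, 11.00000); divide by 11.00000 → v2 = (0.42424, -0.39394, 1.00000)
Sv2 = (5.18182, -4.51515, 11.45455); divide by 11.45455 → v3 = (0.45238, -0.39418, 1.00000)
Requested entry of v3: -447/1134 = -0.3942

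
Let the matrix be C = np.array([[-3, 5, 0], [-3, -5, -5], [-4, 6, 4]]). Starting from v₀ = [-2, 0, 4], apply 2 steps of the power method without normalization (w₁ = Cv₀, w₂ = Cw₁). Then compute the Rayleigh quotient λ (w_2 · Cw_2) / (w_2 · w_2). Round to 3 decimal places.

w1 = Cv₀ = ((-3)·(-2) + 5·0 + 0·4; (-3)·(-2) + (-5)·0 + (-5)·4; (-4)·(-2) + 6·0 + 4·4) = (6, -14, 24)
w2 = Cw1 = ((-3)·6 + 5·(-14) + 0·24; (-3)·6 + (-5)·(-14) + (-5)·24; (-4)·6 + 6·(-14) + 4·24) = (-88, -68, -12)
Cw2 = (-76, 664, -104)
w2·Cw2 = (-88)·(-76) + (-68)·664 + (-12)·(-104) = -37216; w2·w2 = (-88)·(-88) + (-68)·(-68) + (-12)·(-12) = 12512
λ ≈ -37216/12512 = -2.974

λ ≈ -2.974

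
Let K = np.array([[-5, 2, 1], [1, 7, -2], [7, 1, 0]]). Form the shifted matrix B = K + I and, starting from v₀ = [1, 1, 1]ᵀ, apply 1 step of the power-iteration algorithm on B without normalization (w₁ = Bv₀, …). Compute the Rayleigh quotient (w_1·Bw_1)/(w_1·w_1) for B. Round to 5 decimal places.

μ ≈ 2.38931

B = K + I has rows (-4, 2, 1); (1, 8, -2); (7, 1, 1)
w1 = Bv₀ = ((-4)·1 + 2·1 + 1·1; 1·1 + 8·1 + (-2)·1; 7·1 + 1·1 + 1·1) = (-1, 7, 9)
Bw1 = (27, 37, 9)
w1·Bw1 = 313; w1·w1 = 131; μ ≈ 313/131 = 2.38931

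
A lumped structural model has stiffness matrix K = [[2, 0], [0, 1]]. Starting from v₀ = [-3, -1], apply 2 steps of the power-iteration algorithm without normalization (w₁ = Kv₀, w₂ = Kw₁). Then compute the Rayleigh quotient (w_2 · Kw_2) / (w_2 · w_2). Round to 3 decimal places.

1.993

w1 = Kv₀ = (2·(-3) + 0·(-1); 0·(-3) + 1·(-1)) = (-6, -1)
w2 = Kw1 = (2·(-6) + 0·(-1); 0·(-6) + 1·(-1)) = (-12, -1)
Kw2 = (-24, -1)
w2·Kw2 = (-12)·(-24) + (-1)·(-1) = 289; w2·w2 = (-12)·(-12) + (-1)·(-1) = 145
λ ≈ 289/145 = 1.993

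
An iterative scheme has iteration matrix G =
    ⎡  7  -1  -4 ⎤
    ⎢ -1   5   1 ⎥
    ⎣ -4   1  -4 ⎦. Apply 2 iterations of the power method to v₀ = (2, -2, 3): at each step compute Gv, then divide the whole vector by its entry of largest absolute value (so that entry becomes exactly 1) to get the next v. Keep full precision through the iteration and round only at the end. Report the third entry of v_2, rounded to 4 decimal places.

Gv0 = (4.00000, -9.00000, -22.00000); divide by -22.00000 → v1 = (-0.18182, 0.40909, 1.00000)
Gv1 = (-5.68182, 3.22727, -2.86364); divide by -5.68182 → v2 = (1.00000, -0.56800, 0.50400)
Requested entry of v2: 63/125 = 0.5040

0.5040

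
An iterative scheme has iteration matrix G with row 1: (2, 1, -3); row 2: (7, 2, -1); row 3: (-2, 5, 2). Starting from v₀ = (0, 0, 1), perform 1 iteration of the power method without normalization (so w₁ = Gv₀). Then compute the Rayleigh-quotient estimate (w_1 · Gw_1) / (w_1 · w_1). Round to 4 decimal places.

λ ≈ 5.2857

w1 = Gv₀ = (-3, -1, 2)
Gw1 = (-13, -25, 5)
w1·Gw1 = (-3)·(-13) + (-1)·(-25) + 2·5 = 74; w1·w1 = (-3)·(-3) + (-1)·(-1) + 2·2 = 14
λ ≈ 74/14 = 5.2857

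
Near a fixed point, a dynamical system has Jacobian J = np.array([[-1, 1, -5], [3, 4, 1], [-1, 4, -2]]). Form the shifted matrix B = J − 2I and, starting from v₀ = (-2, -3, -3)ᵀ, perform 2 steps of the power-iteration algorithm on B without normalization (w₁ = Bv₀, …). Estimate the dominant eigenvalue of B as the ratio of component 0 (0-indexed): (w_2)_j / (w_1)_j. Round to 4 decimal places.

-4.3889

B = J − 2I has rows (-3, 1, -5); (3, 2, 1); (-1, 4, -4)
w1 = Bv₀ = (18, -15, 2)
w2 = Bw1 = (-79, 26, -86)
Ratio: -79/18 = -4.3889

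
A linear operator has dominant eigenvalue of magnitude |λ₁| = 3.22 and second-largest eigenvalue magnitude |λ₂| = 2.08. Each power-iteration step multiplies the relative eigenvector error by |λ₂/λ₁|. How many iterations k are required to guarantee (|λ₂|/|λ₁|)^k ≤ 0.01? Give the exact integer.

11

|λ₂/λ₁| = 2.08/3.22 = 0.64596
Need k ≥ ln(0.01) / ln(0.64596) = -4.6052 / -0.4370 ≈ 10.538
Smallest integer k satisfying the bound: 11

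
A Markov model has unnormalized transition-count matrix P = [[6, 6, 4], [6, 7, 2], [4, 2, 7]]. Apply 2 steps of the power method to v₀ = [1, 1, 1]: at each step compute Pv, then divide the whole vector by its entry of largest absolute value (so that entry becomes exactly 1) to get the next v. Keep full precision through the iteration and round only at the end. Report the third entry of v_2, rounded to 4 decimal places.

Pv0 = (16.00000, 15.00000, 13.00000); divide by 16.00000 → v1 = (1.00000, 0.93750, 0.81250)
Pv1 = (14.87500, 14.18750, 11.56250); divide by 14.87500 → v2 = (1.00000, 0.95378, 0.77731)
Requested entry of v2: 185/238 = 0.7773

0.7773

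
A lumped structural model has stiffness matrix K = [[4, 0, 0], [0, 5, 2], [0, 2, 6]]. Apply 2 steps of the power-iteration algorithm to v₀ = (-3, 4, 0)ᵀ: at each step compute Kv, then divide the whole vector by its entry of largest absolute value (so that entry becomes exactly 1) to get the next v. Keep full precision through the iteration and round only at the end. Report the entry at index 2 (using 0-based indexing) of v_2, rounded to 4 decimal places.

Kv0 = (-12.00000, 20.00000, 8.00000); divide by 20.00000 → v1 = (-0.60000, 1.00000, 0.40000)
Kv1 = (-2.40000, 5.80000, 4.40000); divide by 5.80000 → v2 = (-0.41379, 1.00000, 0.75862)
Requested entry of v2: 88/116 = 0.7586

0.7586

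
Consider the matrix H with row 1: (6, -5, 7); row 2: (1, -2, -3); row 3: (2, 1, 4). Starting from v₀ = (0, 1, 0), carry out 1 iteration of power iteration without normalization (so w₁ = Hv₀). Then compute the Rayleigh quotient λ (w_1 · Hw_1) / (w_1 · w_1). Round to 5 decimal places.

w1 = Hv₀ = (6·0 + (-5)·1 + 7·0; 1·0 + (-2)·1 + (-3)·0; 2·0 + 1·1 + 4·0) = (-5, -2, 1)
Hw1 = (-13, -4, -8)
w1·Hw1 = (-5)·(-13) + (-2)·(-4) + 1·(-8) = 65; w1·w1 = (-5)·(-5) + (-2)·(-2) + 1·1 = 30
λ ≈ 65/30 = 2.16667

λ ≈ 2.16667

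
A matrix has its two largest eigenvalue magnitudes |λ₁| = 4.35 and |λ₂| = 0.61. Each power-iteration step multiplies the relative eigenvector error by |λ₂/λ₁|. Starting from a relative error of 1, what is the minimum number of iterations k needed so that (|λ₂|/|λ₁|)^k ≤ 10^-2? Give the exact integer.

|λ₂/λ₁| = 0.61/4.35 = 0.14023
Need k ≥ ln(10^-2) / ln(0.14023) = -4.6052 / -1.9645 ≈ 2.344
Smallest integer k satisfying the bound: 3

3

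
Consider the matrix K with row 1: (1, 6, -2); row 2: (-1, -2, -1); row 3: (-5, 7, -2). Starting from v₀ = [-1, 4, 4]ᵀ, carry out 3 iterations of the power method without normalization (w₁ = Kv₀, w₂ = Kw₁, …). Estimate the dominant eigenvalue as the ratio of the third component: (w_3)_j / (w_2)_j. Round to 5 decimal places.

w1 = Kv₀ = (15, -11, 25)
w2 = Kw1 = (-101, -18, -202)
w3 = Kw2 = (195, 339, 783)
Ratio at component: 783 / -202 = -3.87624

-3.87624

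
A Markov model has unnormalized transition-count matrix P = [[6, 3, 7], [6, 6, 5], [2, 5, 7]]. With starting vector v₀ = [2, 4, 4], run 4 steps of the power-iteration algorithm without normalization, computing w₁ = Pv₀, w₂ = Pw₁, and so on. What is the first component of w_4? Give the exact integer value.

201148

w1 = Pv₀ = (6·2 + 3·4 + 7·4; 6·2 + 6·4 + 5·4; 2·2 + 5·4 + 7·4) = (52, 56, 52)
w2 = Pw1 = (6·52 + 3·56 + 7·52; 6·52 + 6·56 + 5·52; 2·52 + 5·56 + 7·52) = (844, 908, 748)
w3 = Pw2 = (13024, 14252, 11464)
w4 = Pw3 = (201148, 220976, 177556)
The requested component of w4 is 201148.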